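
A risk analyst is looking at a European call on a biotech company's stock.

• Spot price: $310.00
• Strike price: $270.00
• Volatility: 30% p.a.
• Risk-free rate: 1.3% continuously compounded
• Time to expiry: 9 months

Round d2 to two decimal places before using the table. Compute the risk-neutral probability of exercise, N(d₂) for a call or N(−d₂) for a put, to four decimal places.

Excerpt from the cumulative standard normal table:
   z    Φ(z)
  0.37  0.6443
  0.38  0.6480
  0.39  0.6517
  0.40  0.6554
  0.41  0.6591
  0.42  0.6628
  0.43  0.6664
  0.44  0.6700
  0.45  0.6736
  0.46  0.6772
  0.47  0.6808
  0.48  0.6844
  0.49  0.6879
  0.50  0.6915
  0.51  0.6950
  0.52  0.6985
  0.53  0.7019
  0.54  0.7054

0.6700

σ√T = 0.3 × 0.8660 = 0.2598
ln(S/K) + (r + σ²/2)T = ln(310/270) + (0.013 + 0.3²/2)·0.75 = 0.1382 + 0.0435 = 0.1817
d₁ = 0.1817 / 0.2598 = 0.6992 which rounds to 0.70
d₂ = d₁ − σ√T = 0.6992 − 0.2598 = 0.4394 which rounds to 0.44
Pr(exercise) under Q = N(d₂) = 0.6700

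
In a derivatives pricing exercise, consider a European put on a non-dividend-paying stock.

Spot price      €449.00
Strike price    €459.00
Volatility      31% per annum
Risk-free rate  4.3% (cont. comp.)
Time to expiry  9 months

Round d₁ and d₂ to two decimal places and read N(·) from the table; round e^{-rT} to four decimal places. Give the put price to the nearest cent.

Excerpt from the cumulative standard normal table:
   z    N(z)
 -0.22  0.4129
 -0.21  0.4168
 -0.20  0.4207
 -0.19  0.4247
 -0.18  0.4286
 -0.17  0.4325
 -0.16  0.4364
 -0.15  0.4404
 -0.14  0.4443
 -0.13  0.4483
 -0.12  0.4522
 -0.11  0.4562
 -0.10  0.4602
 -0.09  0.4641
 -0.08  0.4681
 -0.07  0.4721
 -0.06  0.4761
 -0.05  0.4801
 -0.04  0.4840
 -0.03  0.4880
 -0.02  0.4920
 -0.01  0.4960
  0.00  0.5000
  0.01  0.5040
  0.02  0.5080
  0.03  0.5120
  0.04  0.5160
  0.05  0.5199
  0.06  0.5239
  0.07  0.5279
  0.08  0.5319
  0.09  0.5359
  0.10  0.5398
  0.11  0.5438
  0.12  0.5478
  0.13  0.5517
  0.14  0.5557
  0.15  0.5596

σ√T = 0.31·√0.75 = 0.2685
d₁ = [ln(449/459) + (0.043 + 0.31²/2)·0.75] / 0.2685 = [-0.0220 + 0.0683] / 0.2685 = 0.1723 ⇒ 0.17
d₂ = d₁ − σ√T = 0.1723 − 0.2685 = -0.0962 ⇒ -0.10
exp(−rT) = exp(−0.043·0.75) = 0.9683
N(−d₂) = N(0.10) = 0.5398;  N(−d₁) = N(-0.17) = 0.4325
P = 459·0.9683·0.5398 − 449·0.4325 = 239.9139 − 194.1925 = 45.7214

€45.72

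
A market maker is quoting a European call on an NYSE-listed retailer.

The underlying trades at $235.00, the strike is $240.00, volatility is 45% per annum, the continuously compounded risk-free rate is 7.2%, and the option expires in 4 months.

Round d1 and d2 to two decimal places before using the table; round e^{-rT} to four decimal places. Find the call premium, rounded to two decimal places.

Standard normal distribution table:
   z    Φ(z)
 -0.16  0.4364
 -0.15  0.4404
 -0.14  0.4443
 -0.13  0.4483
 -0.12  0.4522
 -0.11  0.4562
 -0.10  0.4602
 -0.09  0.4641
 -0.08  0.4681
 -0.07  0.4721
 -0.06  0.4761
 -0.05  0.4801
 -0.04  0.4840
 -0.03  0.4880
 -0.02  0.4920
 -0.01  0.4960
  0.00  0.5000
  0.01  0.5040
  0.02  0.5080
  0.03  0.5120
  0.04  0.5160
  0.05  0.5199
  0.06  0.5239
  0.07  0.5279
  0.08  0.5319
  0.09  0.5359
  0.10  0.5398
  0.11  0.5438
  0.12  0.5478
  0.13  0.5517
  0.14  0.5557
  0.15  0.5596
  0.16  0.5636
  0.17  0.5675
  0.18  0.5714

$24.63

σ√T = 0.45 × 0.5774 = 0.2598
d₁ = [ln(235/240) + (0.072 + 0.45²/2)·0.3333] / 0.2598 = [-0.0211 + 0.0578] / 0.2598 = 0.1412 ⇒ 0.14
d₂ = d₁ − σ√T = 0.1412 − 0.2598 = -0.1186 ⇒ -0.12
exp(−rT) = exp(−0.072·0.3333) = 0.9763
C = 235·N(0.14) − 240·0.9763·N(-0.12) = 235·0.5557 − 240·0.9763·0.4522 = 130.5895 − 105.9559 = 24.6336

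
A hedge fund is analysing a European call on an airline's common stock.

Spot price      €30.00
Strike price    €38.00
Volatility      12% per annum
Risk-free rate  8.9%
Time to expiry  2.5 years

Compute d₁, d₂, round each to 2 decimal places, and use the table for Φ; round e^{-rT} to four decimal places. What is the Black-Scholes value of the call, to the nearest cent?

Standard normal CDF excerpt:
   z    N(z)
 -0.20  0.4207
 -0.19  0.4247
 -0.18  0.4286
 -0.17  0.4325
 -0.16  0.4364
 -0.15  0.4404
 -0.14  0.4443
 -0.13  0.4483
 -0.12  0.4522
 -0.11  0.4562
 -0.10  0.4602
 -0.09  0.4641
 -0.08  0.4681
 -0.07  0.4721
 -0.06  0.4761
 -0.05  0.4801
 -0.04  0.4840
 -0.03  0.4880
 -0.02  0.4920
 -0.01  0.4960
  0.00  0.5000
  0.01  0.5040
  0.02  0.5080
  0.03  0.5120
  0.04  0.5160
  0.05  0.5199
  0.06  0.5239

€2.08

T = 2.5;  σ√T = 0.1897
d₁ = [ln(30/38) + (0.089 + ½·0.12²)·2.5] / (σ√T) = (-0.2364 + 0.2405) / 0.1897 = 0.0217 ⇒ 0.02
d₂ = 0.0217 − 0.1897 = -0.1681 ⇒ -0.17
e^(−rT) = e^(−0.089·2.5) = 0.8005
N(d₁) = N(0.02) = 0.5080;  N(d₂) = N(-0.17) = 0.4325
C = 30·0.5080 − 38·0.8005·0.4325 = 15.2400 − 13.1562 = 2.0838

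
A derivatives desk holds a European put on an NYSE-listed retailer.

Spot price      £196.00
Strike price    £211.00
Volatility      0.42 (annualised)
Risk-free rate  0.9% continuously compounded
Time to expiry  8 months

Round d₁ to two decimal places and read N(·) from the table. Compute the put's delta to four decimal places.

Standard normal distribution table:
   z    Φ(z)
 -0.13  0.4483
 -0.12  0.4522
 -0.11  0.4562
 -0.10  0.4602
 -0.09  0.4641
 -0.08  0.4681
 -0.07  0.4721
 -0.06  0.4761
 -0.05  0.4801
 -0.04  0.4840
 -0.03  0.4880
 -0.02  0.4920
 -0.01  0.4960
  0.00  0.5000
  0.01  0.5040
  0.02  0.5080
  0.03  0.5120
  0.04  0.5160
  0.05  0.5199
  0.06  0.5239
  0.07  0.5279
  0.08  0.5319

-0.5120

T = 0.6667;  σ√T = 0.3429
d₁ = [ln(196/211) + (0.009 + ½·0.42²)·0.6667] / (σ√T) = (-0.0737 + 0.0648) / 0.3429 = -0.0261 ≈ -0.03
N(d₁) = N(-0.03) = 0.4880
Δ_put = N(d₁) − 1 = 0.4880 − 1 = -0.5120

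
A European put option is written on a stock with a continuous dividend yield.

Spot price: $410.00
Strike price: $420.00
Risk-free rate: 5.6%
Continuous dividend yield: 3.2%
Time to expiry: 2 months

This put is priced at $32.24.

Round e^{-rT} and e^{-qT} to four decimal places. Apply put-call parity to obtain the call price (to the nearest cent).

exp(−qT) = exp(−0.032·0.1667) = 0.9947;  exp(−rT) = exp(−0.056·0.1667) = 0.9907
Put-call parity: C − P = S·e^(−qT) − K·e^(−rT) = 410·0.9947 − 420·0.9907 = 407.8270 − 416.0940 = -8.2670
C = P + (C − P) = 32.24 + (-8.2670) = 23.9730

$23.97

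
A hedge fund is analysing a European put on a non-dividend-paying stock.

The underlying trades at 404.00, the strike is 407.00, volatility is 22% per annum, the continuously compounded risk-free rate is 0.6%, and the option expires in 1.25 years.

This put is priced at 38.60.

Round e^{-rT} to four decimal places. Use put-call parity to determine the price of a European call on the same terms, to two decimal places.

exp(−rT) = exp(−0.006·1.25) = 0.9925
Put-call parity: C − P = S − K·e^(−rT) = 404 − 407·0.9925 = 404 − 403.9475 = 0.0525
C = P + (C − P) = 38.60 + (0.0525) = 38.6525

38.65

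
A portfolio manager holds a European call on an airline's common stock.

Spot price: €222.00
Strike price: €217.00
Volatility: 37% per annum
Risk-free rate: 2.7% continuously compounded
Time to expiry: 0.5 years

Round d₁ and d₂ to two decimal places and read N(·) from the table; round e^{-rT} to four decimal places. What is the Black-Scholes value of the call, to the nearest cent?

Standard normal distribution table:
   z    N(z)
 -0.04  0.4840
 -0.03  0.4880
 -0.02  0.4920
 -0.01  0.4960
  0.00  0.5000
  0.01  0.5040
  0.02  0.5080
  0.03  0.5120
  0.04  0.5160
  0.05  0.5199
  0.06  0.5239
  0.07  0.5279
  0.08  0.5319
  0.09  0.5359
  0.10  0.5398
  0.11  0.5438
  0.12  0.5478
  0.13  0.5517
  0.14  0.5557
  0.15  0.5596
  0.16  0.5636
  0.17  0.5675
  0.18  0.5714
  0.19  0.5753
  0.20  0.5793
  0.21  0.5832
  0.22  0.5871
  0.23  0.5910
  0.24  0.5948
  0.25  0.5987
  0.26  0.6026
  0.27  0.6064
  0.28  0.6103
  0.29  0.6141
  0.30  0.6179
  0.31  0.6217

€26.72

T = 0.5;  σ√T = 0.2616
d₁ = [ln(222/217) + (0.027 + 0.37²/2)·0.5] / 0.2616 = [0.0228 + 0.0477] / 0.2616 = 0.2695 ⇒ 0.27
d₂ = d₁ − σ√T = 0.2695 − 0.2616 = 0.0079 ⇒ 0.01
exp(−rT) = exp(−0.027·0.5) = 0.9866
N(d₁) = N(0.27) = 0.6064;  N(d₂) = N(0.01) = 0.5040
C = 222·0.6064 − 217·0.9866·0.5040 = 134.6208 − 107.9025 = 26.7183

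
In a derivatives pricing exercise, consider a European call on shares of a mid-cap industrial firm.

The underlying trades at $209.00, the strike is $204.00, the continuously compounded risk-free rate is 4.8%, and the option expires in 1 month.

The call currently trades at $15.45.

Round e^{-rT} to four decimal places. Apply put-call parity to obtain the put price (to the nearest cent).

e^(−rT) = e^(−0.048·0.08333) = 0.9960
Put-call parity: C − P = S − K·e^(−rT) = 209 − 204·0.9960 = 209 − 203.1840 = 5.8160
P = C − (C − P) = 15.45 − (5.8160) = 9.6340

$9.63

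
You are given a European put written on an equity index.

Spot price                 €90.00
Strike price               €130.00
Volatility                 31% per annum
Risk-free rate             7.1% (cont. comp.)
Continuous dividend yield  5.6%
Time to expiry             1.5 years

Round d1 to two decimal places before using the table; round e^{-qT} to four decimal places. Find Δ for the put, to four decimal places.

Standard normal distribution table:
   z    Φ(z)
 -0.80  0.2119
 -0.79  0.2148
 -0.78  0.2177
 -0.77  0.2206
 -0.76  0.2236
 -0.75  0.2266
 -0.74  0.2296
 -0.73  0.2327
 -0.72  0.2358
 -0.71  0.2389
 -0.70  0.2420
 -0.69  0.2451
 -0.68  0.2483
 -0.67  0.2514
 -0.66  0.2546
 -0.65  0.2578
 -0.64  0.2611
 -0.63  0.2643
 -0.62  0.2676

T = 1.5;  σ√T = 0.3797
ln(S/K) + (r − q + σ²/2)T = ln(90/130) + (0.071 − 0.056 + 0.31²/2)·1.5 = -0.3677 + 0.0946 = -0.2731
d₁ = -0.2731 / 0.3797 = -0.7194 ≈ -0.72
N(d₁) = N(-0.72) = 0.2358
Δ_put = exp(−qT)·(N(d₁) − 1) = 0.9194·(0.2358 − 1) = -0.7026

-0.7026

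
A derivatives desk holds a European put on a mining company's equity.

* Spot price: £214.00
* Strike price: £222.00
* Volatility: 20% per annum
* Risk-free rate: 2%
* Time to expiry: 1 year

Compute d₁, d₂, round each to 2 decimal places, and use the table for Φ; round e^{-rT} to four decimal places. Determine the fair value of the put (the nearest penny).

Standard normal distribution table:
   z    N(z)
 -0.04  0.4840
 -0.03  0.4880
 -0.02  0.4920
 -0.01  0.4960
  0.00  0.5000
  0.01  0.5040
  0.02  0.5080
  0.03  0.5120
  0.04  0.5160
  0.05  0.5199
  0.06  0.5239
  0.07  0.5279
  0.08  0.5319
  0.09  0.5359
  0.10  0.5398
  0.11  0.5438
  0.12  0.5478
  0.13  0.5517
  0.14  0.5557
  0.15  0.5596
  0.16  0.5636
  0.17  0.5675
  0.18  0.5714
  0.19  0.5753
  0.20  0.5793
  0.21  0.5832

T = 1;  σ√T = 0.2000
d₁ = [ln(214/222) + (0.02 + 0.2²/2)·1] / 0.2000 = [-0.0367 + 0.0400] / 0.2000 = 0.0165 which rounds to 0.02
d₂ = d₁ − σ√T = 0.0165 − 0.2000 = -0.1835 which rounds to -0.18
exp(−rT) = exp(−0.02·1) = 0.9802
P = 222·0.9802·N(0.18) − 214·N(-0.02) = 222·0.9802·0.5714 − 214·0.4920 = 124.3392 − 105.2880 = 19.0512

£19.05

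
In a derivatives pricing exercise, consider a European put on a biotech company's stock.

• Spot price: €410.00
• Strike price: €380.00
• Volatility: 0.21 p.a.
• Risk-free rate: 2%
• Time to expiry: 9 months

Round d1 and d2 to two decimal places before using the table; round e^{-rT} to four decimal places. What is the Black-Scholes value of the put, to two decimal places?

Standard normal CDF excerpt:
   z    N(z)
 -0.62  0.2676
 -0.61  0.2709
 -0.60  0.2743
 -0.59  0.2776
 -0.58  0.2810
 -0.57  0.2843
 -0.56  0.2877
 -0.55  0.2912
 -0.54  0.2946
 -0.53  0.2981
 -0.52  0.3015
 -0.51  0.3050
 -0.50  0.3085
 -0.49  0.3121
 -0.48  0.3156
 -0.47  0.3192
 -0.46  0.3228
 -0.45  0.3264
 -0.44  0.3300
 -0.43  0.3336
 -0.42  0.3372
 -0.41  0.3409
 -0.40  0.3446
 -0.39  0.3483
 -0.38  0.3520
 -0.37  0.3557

€13.80

σ√T = 0.21·√0.75 = 0.1819
d₁ = [ln(410/380) + (0.02 + 0.21²/2)·0.75] / 0.1819 = [0.0760 + 0.0315] / 0.1819 = 0.5912 ⇒ 0.59
d₂ = d₁ − σ√T = 0.5912 − 0.1819 = 0.4094 ⇒ 0.41
exp(−rT) = exp(−0.02·0.75) = 0.9851
P = 380·0.9851·N(-0.41) − 410·N(-0.59) = 380·0.9851·0.3409 − 410·0.2776 = 127.6118 − 113.8160 = 13.7958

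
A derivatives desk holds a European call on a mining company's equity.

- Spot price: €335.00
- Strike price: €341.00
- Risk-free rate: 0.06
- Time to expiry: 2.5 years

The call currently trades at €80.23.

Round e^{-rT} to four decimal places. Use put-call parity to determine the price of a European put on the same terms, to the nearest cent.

exp(−rT) = exp(−0.06·2.5) = 0.8607
Put-call parity: C − P = S − K·e^(−rT) = 335 − 341·0.8607 = 335 − 293.4987 = 41.5013
P = C − (C − P) = 80.23 − (41.5013) = 38.7287

€38.73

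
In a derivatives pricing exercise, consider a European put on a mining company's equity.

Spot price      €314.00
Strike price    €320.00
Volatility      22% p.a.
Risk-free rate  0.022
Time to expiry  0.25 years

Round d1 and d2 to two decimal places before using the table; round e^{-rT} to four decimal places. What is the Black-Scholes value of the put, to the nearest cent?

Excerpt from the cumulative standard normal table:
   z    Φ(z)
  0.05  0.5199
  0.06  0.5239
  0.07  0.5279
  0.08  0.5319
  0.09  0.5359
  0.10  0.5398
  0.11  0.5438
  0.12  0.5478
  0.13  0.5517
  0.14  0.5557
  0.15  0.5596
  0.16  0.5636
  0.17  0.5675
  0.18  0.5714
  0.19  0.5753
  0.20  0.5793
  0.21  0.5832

€16.08

T = 0.25;  σ√T = 0.1100
d₁ = [ln(314/320) + (0.022 + 0.22²/2)·0.25] / 0.1100 = [-0.0189 + 0.0115] / 0.1100 = -0.0671 → -0.07
d₂ = d₁ − σ√T = -0.0671 − 0.1100 = -0.1771 → -0.18
e^(−rT) = e^(−0.022·0.25) = 0.9945
N(−d₂) = N(0.18) = 0.5714;  N(−d₁) = N(0.07) = 0.5279
P = 320·0.9945·0.5714 − 314·0.5279 = 181.8423 − 165.7606 = 16.0817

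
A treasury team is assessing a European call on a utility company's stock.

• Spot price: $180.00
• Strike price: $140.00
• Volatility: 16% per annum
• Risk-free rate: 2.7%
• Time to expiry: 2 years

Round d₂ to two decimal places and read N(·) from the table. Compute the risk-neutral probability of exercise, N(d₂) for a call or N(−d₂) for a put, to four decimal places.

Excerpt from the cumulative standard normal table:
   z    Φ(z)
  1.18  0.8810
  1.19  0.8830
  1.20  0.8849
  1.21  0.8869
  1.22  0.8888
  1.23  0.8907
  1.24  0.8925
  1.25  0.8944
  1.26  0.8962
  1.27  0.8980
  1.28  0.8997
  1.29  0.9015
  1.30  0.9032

0.8925

T = 2;  σ√T = 0.2263
d₁ = [ln(180/140) + (0.027 + 0.16²/2)·2] / 0.2263 = [0.2513 + 0.0796] / 0.2263 = 1.4624 which rounds to 1.46
d₂ = d₁ − σ√T = 1.4624 − 0.2263 = 1.2362 which rounds to 1.24
Risk-neutral Pr[S_T > K] = N(d₂) = N(1.24) = 0.8925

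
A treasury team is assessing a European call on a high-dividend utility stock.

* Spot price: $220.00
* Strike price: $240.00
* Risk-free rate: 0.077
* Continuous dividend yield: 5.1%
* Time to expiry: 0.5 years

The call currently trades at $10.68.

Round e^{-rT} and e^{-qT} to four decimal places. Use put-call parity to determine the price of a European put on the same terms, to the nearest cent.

$27.15

exp(−qT) = exp(−0.051·0.5) = 0.9748;  exp(−rT) = exp(−0.077·0.5) = 0.9622
Put-call parity: C − P = S·e^(−qT) − K·e^(−rT) = 220·0.9748 − 240·0.9622 = 214.4560 − 230.9280 = -16.4720
P = C − (C − P) = 10.68 − (-16.4720) = 27.1520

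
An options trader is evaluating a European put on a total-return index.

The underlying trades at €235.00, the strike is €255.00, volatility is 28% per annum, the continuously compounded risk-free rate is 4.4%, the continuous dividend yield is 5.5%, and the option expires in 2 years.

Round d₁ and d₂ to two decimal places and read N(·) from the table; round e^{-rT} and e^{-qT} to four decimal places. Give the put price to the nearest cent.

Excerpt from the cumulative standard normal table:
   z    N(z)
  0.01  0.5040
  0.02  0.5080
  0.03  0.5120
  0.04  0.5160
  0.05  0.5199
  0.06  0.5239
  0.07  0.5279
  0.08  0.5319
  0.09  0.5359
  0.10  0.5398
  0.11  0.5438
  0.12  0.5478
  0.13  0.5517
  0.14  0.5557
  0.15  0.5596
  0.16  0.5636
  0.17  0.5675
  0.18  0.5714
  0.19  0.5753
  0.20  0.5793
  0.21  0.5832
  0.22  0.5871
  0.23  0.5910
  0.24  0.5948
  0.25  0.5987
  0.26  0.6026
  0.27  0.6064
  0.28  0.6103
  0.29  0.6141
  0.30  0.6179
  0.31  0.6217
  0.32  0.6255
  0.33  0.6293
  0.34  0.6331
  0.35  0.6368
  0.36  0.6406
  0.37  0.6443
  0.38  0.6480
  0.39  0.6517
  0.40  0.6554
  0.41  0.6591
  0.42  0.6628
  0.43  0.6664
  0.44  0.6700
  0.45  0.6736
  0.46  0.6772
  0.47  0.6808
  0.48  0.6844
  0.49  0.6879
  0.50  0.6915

€47.86

σ√T = 0.28 × 1.4142 = 0.3960
ln(S/K) + (r − q + σ²/2)T = ln(235/255) + (0.044 − 0.055 + 0.28²/2)·2 = -0.0817 + 0.0564 = -0.0253
d₁ = -0.0253 / 0.3960 = -0.0638 which rounds to -0.06
d₂ = d₁ − σ√T = -0.0638 − 0.3960 = -0.4598 which rounds to -0.46
e^(−qT) = e^(−0.055·2) = 0.8958;  e^(−rT) = e^(−0.044·2) = 0.9158
N(−d₂) = N(0.46) = 0.6772;  N(−d₁) = N(0.06) = 0.5239
P = 255·0.9158·0.6772 − 235·0.8958·0.5239 = 158.1458 − 110.2878 = 47.8581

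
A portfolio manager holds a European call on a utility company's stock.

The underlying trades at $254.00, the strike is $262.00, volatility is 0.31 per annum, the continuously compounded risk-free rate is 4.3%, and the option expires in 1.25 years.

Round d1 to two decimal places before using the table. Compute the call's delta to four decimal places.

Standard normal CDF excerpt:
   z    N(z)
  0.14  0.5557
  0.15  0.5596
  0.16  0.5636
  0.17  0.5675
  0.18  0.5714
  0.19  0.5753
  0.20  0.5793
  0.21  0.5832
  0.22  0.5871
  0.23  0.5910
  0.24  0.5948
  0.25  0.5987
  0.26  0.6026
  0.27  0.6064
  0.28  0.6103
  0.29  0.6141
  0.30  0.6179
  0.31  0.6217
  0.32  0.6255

0.5948

σ√T = 0.31·√1.25 = 0.3466
d₁ = [ln(254/262) + (0.043 + 0.31²/2)·1.25] / 0.3466 = [-0.0310 + 0.1138] / 0.3466 = 0.2389 ≈ 0.24
N(d₁) = N(0.24) = 0.5948
Δ_call = N(d₁) = 0.5948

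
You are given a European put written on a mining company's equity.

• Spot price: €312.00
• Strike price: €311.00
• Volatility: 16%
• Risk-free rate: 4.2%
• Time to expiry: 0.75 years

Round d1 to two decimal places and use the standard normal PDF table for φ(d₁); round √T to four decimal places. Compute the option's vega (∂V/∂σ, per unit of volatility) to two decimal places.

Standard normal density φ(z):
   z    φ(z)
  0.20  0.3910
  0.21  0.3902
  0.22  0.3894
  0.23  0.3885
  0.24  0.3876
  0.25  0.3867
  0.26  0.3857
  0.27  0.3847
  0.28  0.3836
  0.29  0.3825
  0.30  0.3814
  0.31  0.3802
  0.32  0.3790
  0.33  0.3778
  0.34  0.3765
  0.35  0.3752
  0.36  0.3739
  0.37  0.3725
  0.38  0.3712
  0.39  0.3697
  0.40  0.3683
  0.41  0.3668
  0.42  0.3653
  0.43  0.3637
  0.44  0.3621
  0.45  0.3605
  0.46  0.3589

σ√T = 0.16·√0.75 = 0.1386
d₁ = [ln(312/311) + (0.042 + 0.16²/2)·0.75] / 0.1386 = [0.0032 + 0.0411] / 0.1386 = 0.3198 → 0.32
√T = √0.75 = 0.8660
φ(d₁) = φ(0.32) = 0.3790
vega = S·φ(d₁)·√T = 312·0.3790·0.8660 = 102.4028
(The call has the same vega.)

102.40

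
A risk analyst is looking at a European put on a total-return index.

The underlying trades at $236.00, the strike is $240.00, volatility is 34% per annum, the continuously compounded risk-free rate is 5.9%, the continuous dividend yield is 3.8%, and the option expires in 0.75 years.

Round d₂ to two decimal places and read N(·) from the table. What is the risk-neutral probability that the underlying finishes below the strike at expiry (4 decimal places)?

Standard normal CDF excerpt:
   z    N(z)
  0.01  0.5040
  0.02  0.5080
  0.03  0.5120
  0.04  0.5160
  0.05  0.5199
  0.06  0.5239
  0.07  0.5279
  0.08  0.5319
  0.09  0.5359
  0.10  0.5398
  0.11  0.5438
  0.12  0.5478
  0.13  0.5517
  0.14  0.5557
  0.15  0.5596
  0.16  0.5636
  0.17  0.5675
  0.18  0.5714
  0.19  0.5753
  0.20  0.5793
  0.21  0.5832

σ√T = 0.34·√0.75 = 0.2944
d₁ = [ln(236/240) + (0.059 − 0.038 + ½·0.34²)·0.75] / (σ√T) = (-0.0168 + 0.0591) / 0.2944 = 0.1436 ⇒ 0.14
d₂ = 0.1436 − 0.2944 = -0.1508 ⇒ -0.15
Risk-neutral Pr[S_T < K] = N(−d₂) = N(0.15) = 0.5596

0.5596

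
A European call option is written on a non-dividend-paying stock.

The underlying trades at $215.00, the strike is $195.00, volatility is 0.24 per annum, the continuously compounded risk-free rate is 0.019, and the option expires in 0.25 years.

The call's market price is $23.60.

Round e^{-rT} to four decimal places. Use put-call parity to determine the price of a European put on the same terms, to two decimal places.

e^(−rT) = e^(−0.019·0.25) = 0.9953
Put-call parity: C − P = S − K·e^(−rT) = 215 − 195·0.9953 = 215 − 194.0835 = 20.9165
P = C − (C − P) = 23.60 − (20.9165) = 2.6835

$2.68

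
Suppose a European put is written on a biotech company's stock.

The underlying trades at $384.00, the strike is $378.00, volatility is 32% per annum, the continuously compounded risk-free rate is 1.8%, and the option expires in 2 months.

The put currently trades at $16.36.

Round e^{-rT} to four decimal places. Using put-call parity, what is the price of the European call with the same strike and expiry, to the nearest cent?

exp(−rT) = exp(−0.018·0.1667) = 0.9970
Put-call parity: C − P = S − K·e^(−rT) = 384 − 378·0.9970 = 384 − 376.8660 = 7.1340
C = P + (C − P) = 16.36 + (7.1340) = 23.4940

$23.49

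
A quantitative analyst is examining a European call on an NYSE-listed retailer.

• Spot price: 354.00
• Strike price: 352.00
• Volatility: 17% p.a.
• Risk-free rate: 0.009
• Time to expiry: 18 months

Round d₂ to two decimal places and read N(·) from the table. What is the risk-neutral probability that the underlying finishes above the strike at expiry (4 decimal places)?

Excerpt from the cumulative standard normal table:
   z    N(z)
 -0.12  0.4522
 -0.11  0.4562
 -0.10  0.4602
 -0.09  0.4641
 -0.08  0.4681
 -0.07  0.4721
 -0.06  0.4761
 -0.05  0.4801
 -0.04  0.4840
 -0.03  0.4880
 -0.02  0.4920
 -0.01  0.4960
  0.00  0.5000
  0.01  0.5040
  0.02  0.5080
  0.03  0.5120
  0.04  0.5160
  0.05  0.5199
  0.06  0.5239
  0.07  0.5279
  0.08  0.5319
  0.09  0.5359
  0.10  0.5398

0.4960

σ√T = 0.17 × 1.2247 = 0.2082
d₁ = [ln(354/352) + (0.009 + ½·0.17²)·1.5] / (σ√T) = (0.0057 + 0.0352) / 0.2082 = 0.1962 ⇒ 0.20
d₂ = 0.1962 − 0.2082 = -0.0121 ⇒ -0.01
Pr(exercise) under Q = N(d₂) = 0.4960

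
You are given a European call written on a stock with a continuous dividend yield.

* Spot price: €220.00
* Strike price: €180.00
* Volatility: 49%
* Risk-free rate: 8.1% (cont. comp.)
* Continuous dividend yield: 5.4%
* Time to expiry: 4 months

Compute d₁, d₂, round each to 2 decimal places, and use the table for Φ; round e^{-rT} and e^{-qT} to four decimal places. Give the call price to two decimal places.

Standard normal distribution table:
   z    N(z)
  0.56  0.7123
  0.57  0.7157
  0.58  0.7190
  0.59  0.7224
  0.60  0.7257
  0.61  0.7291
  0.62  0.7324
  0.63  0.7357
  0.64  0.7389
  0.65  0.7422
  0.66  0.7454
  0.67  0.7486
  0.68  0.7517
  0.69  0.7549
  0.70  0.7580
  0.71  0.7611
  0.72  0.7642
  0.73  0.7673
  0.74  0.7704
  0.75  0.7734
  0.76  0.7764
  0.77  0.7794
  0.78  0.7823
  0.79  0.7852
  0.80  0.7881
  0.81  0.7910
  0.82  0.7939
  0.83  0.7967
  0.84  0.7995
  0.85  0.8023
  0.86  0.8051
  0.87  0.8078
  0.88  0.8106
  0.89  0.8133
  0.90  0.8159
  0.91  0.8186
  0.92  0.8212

€48.01

σ√T = 0.49·√0.3333 = 0.2829
d₁ = [ln(220/180) + (0.081 − 0.054 + ½·0.49²)·0.3333] / (σ√T) = (0.2007 + 0.0490) / 0.2829 = 0.8826 ≈ 0.88
d₂ = 0.8826 − 0.2829 = 0.5997 ≈ 0.60
exp(−qT) = exp(−0.054·0.3333) = 0.9822;  exp(−rT) = exp(−0.081·0.3333) = 0.9734
N(d₁) = N(0.88) = 0.8106;  N(d₂) = N(0.60) = 0.7257
C = 220·0.9822·0.8106 − 180·0.9734·0.7257 = 175.1577 − 127.1513 = 48.0063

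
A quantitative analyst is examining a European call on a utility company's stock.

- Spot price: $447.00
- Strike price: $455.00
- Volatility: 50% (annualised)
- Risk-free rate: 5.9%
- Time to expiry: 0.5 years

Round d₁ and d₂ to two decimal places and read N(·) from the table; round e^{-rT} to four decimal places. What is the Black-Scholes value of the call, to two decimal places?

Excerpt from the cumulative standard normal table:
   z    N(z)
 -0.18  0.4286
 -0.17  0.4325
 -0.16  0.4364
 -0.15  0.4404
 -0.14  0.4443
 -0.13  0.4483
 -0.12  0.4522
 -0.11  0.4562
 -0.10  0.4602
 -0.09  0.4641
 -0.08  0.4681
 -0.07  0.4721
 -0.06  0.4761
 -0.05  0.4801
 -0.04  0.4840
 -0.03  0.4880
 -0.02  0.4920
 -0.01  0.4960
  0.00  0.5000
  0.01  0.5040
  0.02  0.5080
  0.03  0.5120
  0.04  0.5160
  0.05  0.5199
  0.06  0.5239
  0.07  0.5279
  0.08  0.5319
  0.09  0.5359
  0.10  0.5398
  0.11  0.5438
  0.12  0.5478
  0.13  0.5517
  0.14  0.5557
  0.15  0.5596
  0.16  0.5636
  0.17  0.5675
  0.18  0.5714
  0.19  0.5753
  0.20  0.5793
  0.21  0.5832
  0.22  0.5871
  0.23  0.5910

$64.42

T = 0.5;  σ√T = 0.3536
d₁ = [ln(447/455) + (0.059 + 0.5²/2)·0.5] / 0.3536 = [-0.0177 + 0.0920] / 0.3536 = 0.2100 which rounds to 0.21
d₂ = d₁ − σ√T = 0.2100 − 0.3536 = -0.1435 which rounds to -0.14
exp(−rT) = exp(−0.059·0.5) = 0.9709
N(d₁) = N(0.21) = 0.5832;  N(d₂) = N(-0.14) = 0.4443
C = 447·0.5832 − 455·0.9709·0.4443 = 260.6904 − 196.2737 = 64.4167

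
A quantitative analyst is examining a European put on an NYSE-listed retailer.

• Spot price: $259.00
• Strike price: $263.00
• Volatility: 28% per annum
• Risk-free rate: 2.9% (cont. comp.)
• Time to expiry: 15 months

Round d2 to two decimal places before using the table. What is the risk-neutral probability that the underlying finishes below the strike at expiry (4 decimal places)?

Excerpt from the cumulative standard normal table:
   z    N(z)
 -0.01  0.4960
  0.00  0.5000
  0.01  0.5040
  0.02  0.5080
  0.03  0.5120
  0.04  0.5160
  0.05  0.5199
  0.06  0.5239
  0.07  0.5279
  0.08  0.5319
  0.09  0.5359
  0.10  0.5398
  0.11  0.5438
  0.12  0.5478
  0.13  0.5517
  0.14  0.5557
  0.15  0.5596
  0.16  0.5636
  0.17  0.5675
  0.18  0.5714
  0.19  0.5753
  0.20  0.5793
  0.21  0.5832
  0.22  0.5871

0.5359

T = 1.25;  σ√T = 0.3130
d₁ = [ln(259/263) + (0.029 + ½·0.28²)·1.25] / (σ√T) = (-0.0153 + 0.0853) / 0.3130 = 0.2234 ≈ 0.22
d₂ = 0.2234 − 0.3130 = -0.0897 ≈ -0.09
Risk-neutral Pr[S_T < K] = N(−d₂) = N(0.09) = 0.5359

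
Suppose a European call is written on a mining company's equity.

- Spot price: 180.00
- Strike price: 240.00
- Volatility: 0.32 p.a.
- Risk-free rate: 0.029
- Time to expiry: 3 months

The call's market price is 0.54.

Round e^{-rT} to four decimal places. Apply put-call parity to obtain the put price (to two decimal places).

58.81

exp(−rT) = exp(−0.029·0.25) = 0.9928
Put-call parity: C − P = S − K·e^(−rT) = 180 − 240·0.9928 = 180 − 238.2720 = -58.2720
P = C − (C − P) = 0.54 − (-58.2720) = 58.8120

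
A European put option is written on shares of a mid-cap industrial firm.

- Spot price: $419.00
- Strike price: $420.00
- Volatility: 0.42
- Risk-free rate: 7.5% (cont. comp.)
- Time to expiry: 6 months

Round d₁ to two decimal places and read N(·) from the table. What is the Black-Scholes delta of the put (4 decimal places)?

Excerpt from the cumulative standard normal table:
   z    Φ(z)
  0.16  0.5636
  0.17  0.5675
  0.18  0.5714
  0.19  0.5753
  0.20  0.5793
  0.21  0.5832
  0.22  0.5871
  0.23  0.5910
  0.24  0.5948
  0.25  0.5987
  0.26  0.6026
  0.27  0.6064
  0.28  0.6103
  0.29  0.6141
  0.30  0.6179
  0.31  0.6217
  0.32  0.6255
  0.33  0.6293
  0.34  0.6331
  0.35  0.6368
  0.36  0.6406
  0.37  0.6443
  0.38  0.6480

σ√T = 0.42 × 0.7071 = 0.2970
d₁ = [ln(419/420) + (0.075 + 0.42²/2)·0.5] / 0.2970 = [-0.0024 + 0.0816] / 0.2970 = 0.2667 → 0.27
N(d₁) = N(0.27) = 0.6064
Δ_put = N(d₁) − 1 = 0.6064 − 1 = -0.3936

-0.3936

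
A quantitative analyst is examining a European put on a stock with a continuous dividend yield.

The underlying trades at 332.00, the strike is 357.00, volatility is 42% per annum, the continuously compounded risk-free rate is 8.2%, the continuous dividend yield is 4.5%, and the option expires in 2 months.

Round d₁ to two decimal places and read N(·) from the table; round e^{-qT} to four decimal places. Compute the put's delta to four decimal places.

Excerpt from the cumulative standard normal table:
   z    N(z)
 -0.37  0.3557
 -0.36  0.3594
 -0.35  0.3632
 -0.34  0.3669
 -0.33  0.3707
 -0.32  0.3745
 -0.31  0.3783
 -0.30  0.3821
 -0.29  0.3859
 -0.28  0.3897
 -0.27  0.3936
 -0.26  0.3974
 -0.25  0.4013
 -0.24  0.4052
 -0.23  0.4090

-0.6133

σ√T = 0.42·√0.1667 = 0.1715
ln(S/K) + (r − q + σ²/2)T = ln(332/357) + (0.082 − 0.045 + 0.42²/2)·0.1667 = -0.0726 + 0.0209 = -0.0517
d₁ = -0.0517 / 0.1715 = -0.3017 which rounds to -0.30
N(d₁) = N(-0.30) = 0.3821
Δ_put = exp(−qT)·(N(d₁) − 1) = 0.9925·(0.3821 − 1) = -0.6133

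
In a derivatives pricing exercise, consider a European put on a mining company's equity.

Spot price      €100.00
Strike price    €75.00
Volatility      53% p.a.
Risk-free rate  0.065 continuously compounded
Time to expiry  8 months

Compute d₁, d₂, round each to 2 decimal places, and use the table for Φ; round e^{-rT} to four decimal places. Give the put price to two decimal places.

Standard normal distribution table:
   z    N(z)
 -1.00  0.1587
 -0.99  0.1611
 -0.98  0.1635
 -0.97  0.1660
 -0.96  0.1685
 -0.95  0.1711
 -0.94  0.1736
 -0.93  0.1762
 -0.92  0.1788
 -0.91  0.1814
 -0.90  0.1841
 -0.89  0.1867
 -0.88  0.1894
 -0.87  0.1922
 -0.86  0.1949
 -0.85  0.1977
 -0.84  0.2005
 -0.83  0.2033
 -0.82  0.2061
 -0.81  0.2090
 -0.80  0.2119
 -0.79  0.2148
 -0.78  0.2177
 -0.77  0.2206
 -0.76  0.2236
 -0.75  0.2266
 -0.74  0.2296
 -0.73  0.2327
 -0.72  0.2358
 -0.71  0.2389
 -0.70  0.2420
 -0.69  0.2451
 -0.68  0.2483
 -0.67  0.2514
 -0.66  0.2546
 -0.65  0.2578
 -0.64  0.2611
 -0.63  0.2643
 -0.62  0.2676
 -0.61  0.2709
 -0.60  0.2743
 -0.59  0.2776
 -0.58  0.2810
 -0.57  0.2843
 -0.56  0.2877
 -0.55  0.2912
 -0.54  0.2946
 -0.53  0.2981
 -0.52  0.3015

σ√T = 0.53 × 0.8165 = 0.4327
d₁ = [ln(100/75) + (0.065 + ½·0.53²)·0.6667] / (σ√T) = (0.2877 + 0.1370) / 0.4327 = 0.9813 → 0.98
d₂ = 0.9813 − 0.4327 = 0.5486 → 0.55
e^(−rT) = e^(−0.065·0.6667) = 0.9576
N(−d₂) = N(-0.55) = 0.2912;  N(−d₁) = N(-0.98) = 0.1635
P = 75·0.9576·0.2912 − 100·0.1635 = 20.9140 − 16.3500 = 4.5640

€4.56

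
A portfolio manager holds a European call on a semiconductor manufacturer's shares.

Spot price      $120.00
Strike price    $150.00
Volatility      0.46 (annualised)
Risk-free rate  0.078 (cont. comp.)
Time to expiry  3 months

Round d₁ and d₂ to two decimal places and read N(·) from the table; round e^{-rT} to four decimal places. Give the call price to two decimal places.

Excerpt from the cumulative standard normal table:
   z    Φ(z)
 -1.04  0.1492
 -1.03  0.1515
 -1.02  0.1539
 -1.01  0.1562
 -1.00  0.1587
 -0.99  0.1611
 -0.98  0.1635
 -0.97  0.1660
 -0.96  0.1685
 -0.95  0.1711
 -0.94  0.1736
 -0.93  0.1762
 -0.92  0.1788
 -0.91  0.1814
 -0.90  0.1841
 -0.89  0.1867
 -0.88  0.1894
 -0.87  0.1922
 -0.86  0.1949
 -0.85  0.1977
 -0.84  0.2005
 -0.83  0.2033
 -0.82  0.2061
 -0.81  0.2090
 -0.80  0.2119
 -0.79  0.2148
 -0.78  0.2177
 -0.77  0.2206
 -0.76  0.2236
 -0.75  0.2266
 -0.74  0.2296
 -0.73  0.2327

$3.13

σ√T = 0.46·√0.25 = 0.2300
d₁ = [ln(120/150) + (0.078 + 0.46²/2)·0.25] / 0.2300 = [-0.2231 + 0.0460] / 0.2300 = -0.7704 which rounds to -0.77
d₂ = d₁ − σ√T = -0.7704 − 0.2300 = -1.0004 which rounds to -1.00
exp(−rT) = exp(−0.078·0.25) = 0.9807
N(d₁) = N(-0.77) = 0.2206;  N(d₂) = N(-1.00) = 0.1587
C = 120·0.2206 − 150·0.9807·0.1587 = 26.4720 − 23.3456 = 3.1264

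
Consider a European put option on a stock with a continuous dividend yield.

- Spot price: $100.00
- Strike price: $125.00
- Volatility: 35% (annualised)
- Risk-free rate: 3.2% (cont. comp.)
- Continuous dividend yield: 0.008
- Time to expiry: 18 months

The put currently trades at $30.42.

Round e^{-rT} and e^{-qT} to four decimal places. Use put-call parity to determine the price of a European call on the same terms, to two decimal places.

e^(−qT) = e^(−0.008·1.5) = 0.9881;  e^(−rT) = e^(−0.032·1.5) = 0.9531
Put-call parity: C − P = S·e^(−qT) − K·e^(−rT) = 100·0.9881 − 125·0.9531 = 98.8100 − 119.1375 = -20.3275
C = P + (C − P) = 30.42 + (-20.3275) = 10.0925

$10.09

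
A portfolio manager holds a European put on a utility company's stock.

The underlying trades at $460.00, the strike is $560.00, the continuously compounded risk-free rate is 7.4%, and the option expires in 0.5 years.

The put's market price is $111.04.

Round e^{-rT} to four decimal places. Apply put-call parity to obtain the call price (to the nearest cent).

$31.37

exp(−rT) = exp(−0.074·0.5) = 0.9637
Put-call parity: C − P = S − K·e^(−rT) = 460 − 560·0.9637 = 460 − 539.6720 = -79.6720
C = P + (C − P) = 111.04 + (-79.6720) = 31.3680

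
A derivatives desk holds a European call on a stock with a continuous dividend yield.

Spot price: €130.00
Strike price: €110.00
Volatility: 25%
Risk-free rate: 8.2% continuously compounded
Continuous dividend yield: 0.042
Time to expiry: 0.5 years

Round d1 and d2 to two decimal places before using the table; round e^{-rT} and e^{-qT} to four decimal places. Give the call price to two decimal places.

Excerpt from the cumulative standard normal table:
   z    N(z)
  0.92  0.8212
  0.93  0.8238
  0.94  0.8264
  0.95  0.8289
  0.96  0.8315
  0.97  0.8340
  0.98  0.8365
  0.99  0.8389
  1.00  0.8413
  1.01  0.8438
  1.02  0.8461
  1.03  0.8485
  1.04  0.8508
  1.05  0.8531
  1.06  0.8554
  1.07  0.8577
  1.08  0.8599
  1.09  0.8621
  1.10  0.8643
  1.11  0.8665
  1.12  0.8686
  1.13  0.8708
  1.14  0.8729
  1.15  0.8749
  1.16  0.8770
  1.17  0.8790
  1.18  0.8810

€23.32

σ√T = 0.25 × 0.7071 = 0.1768
d₁ = [ln(130/110) + (0.082 − 0.042 + 0.25²/2)·0.5] / 0.1768 = [0.1671 + 0.0356] / 0.1768 = 1.1465 ⇒ 1.15
d₂ = d₁ − σ√T = 1.1465 − 0.1768 = 0.9697 ⇒ 0.97
e^(−qT) = e^(−0.042·0.5) = 0.9792;  e^(−rT) = e^(−0.082·0.5) = 0.9598
N(d₁) = N(1.15) = 0.8749;  N(d₂) = N(0.97) = 0.8340
C = 130·0.9792·0.8749 − 110·0.9598·0.8340 = 111.3713 − 88.0521 = 23.3192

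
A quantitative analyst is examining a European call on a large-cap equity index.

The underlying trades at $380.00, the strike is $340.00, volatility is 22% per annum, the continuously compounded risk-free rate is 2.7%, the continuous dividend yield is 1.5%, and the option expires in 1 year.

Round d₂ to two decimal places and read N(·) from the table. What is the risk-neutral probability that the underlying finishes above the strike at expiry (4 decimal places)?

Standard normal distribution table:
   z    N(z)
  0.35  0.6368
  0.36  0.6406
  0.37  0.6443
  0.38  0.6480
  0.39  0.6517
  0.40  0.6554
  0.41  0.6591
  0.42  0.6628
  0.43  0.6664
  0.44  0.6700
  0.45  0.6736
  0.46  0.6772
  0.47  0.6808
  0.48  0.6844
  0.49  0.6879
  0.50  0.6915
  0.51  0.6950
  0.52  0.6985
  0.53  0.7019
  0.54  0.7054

0.6736

σ√T = 0.22 × 1.0000 = 0.2200
d₁ = [ln(380/340) + (0.027 − 0.015 + ½·0.22²)·1] / (σ√T) = (0.1112 + 0.0362) / 0.2200 = 0.6701 → 0.67
d₂ = 0.6701 − 0.2200 = 0.4501 → 0.45
Pr(exercise) under Q = N(d₂) = 0.6736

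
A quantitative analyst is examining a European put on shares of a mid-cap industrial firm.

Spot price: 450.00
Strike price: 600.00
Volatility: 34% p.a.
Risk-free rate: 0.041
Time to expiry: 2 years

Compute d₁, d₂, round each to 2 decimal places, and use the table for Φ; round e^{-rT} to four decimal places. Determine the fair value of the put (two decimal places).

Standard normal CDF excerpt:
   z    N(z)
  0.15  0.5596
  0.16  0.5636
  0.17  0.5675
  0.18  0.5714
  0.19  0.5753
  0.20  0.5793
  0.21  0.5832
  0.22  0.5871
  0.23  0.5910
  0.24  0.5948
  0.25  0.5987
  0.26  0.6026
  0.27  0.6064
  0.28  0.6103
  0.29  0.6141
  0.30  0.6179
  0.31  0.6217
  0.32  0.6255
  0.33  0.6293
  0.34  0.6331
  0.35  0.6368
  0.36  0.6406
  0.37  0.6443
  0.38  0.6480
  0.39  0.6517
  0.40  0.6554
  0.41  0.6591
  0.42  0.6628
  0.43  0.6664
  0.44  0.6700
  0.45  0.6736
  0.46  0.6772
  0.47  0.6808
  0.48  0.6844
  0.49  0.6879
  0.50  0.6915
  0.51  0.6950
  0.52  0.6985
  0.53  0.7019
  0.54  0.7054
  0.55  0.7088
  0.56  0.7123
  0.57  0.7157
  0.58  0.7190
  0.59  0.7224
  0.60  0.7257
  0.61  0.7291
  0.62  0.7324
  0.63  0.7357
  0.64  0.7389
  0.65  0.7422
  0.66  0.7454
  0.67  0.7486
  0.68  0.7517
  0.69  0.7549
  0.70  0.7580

σ√T = 0.34 × 1.4142 = 0.4808
d₁ = [ln(450/600) + (0.041 + ½·0.34²)·2] / (σ√T) = (-0.2877 + 0.1976) / 0.4808 = -0.1873 ≈ -0.19
d₂ = -0.1873 − 0.4808 = -0.6682 ≈ -0.67
exp(−rT) = exp(−0.041·2) = 0.9213
N(−d₂) = N(0.67) = 0.7486;  N(−d₁) = N(0.19) = 0.5753
P = 600·0.9213·0.7486 − 450·0.5753 = 413.8111 − 258.8850 = 154.9261

154.93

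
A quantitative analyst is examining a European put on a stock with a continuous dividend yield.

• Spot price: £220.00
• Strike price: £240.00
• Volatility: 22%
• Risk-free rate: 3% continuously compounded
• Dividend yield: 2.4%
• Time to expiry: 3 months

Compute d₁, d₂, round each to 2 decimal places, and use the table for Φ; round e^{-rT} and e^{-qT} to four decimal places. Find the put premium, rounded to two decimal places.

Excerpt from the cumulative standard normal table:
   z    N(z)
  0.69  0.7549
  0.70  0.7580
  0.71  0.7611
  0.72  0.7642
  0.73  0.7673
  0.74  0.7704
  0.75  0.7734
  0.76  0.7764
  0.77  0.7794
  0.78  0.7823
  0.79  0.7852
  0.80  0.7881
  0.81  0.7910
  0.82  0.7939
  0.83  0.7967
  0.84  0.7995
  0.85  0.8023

σ√T = 0.22·√0.25 = 0.1100
d₁ = [ln(220/240) + (0.03 − 0.024 + 0.22²/2)·0.25] / 0.1100 = [-0.0870 + 0.0075] / 0.1100 = -0.7224 which rounds to -0.72
d₂ = d₁ − σ√T = -0.7224 − 0.1100 = -0.8324 which rounds to -0.83
e^(−qT) = e^(−0.024·0.25) = 0.9940;  e^(−rT) = e^(−0.03·0.25) = 0.9925
N(−d₂) = N(0.83) = 0.7967;  N(−d₁) = N(0.72) = 0.7642
P = 240·0.9925·0.7967 − 220·0.9940·0.7642 = 189.7739 − 167.1153 = 22.6587

£22.66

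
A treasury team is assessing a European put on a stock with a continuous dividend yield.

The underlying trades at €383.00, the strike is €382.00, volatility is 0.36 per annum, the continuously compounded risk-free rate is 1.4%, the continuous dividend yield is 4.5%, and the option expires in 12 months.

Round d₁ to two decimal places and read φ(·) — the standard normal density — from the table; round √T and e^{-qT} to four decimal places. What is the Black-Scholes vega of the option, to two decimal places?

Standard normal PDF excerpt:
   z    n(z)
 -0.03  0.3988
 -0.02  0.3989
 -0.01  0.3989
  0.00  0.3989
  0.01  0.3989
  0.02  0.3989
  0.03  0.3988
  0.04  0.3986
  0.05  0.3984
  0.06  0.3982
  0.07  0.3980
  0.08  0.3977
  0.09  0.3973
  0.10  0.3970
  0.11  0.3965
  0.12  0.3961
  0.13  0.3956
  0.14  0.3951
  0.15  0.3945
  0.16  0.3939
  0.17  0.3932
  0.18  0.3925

σ√T = 0.36·√1 = 0.3600
d₁ = [ln(383/382) + (0.014 − 0.045 + 0.36²/2)·1] / 0.3600 = [0.0026 + 0.0338] / 0.3600 = 0.1012 ⇒ 0.10
√T = √1 = 1.0000
φ(d₁) = φ(0.10) = 0.3970
e^(−qT) = e^(−0.045·1) = 0.9560
vega = S·e^(−qT)·φ(d₁)·√T = 383·0.9560·0.3970·1.0000 = 145.3608

145.36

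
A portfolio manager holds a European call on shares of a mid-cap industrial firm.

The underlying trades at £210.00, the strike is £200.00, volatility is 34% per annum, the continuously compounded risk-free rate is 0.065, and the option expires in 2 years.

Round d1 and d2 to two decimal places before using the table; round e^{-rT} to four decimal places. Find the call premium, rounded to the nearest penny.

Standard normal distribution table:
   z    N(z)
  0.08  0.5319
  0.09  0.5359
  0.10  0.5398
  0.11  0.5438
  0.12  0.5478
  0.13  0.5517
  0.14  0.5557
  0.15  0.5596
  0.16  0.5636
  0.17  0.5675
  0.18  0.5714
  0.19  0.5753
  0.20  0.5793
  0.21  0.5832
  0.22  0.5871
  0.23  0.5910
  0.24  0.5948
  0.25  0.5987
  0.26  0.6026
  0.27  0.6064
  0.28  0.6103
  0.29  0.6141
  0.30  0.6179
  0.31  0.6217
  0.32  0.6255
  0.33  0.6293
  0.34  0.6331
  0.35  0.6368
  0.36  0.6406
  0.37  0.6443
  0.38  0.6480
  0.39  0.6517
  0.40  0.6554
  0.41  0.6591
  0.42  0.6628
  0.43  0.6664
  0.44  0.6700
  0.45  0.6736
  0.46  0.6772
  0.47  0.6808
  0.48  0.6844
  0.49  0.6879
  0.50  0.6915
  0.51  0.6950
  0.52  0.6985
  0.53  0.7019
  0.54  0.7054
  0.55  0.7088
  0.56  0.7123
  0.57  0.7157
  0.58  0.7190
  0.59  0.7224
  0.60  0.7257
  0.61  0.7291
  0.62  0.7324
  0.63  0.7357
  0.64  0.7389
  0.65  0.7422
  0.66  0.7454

£56.22

σ√T = 0.34 × 1.4142 = 0.4808
ln(S/K) + (r + σ²/2)T = ln(210/200) + (0.065 + 0.34²/2)·2 = 0.0488 + 0.2456 = 0.2944
d₁ = 0.2944 / 0.4808 = 0.6123 ⇒ 0.61
d₂ = d₁ − σ√T = 0.6123 − 0.4808 = 0.1314 ⇒ 0.13
exp(−rT) = exp(−0.065·2) = 0.8781
C = 210·N(0.61) − 200·0.8781·N(0.13) = 210·0.7291 − 200·0.8781·0.5517 = 153.1110 − 96.8896 = 56.2214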